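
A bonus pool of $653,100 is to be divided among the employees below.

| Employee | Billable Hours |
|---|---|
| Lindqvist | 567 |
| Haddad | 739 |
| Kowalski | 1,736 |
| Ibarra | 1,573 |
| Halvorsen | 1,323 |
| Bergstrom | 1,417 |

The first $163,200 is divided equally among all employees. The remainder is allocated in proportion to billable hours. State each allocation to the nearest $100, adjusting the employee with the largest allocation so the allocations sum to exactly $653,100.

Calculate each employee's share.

Lindqvist: $65,000 | Haddad: $76,400 | Kowalski: $142,800 | Ibarra: $132,000 | Halvorsen: $115,300 | Bergstrom: $121,600

$163,200 shared equally gives $27,200 per employee.
Remainder $489,900 by billable hours (total 7,355): Lindqvist 37,766.59 → $37,800; Haddad 49,223.13 → $49,200; Kowalski 115,631.05 → $115,600; Ibarra 104,773.99 → $104,800; Halvorsen 88,122.05 → $88,100; Bergstrom 94,383.18 → $94,400.
Totals: Lindqvist $27,200 + $37,800 = $65,000; Haddad $27,200 + $49,200 = $76,400; Kowalski $27,200 + $115,600 = $142,800; Ibarra $27,200 + $104,800 = $132,000; Halvorsen $27,200 + $88,100 = $115,300; Bergstrom $27,200 + $94,400 = $121,600.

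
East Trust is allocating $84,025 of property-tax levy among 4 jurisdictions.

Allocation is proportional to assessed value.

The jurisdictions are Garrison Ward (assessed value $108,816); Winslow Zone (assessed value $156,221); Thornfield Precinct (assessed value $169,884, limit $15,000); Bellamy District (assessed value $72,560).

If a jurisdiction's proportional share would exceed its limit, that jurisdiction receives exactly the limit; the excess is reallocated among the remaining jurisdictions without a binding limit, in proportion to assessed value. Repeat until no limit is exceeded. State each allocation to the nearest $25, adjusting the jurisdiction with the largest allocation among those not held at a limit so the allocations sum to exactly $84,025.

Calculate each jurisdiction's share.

Sum of assessed value: 507,481.
Unconstrained shares: Garrison Ward 18,016.96; Winslow Zone 25,865.93; Thornfield Precinct 28,128.15; Bellamy District 12,013.96.
Held at cap: Thornfield Precinct ($15,000); remaining pool $69,025 reallocated over remaining assessed value 337,597.
Redistributed shares: Garrison Ward 22,248.49 → $22,250; Winslow Zone 31,940.91 → $31,950; Bellamy District 14,835.60 → $14,825.

Garrison Ward: $22,250 | Winslow Zone: $31,950 | Thornfield Precinct: $15,000 | Bellamy District: $14,825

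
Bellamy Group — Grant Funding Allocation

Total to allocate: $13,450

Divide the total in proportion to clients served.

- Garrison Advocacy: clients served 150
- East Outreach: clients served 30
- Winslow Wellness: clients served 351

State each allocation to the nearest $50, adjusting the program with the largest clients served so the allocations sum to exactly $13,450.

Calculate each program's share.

Total clients served = 150 + 30 + 351 = 531.
Raw shares: Garrison Advocacy 3,799.44; East Outreach 759.89; Winslow Wellness 8,890.68.
Rounded to nearest $50: Garrison Advocacy $3,800; East Outreach $750; Winslow Wellness $8,900. Sum = $13,450.
No rounding difference to absorb.

Garrison Advocacy: $3,800 · East Outreach: $750 · Winslow Wellness: $8,900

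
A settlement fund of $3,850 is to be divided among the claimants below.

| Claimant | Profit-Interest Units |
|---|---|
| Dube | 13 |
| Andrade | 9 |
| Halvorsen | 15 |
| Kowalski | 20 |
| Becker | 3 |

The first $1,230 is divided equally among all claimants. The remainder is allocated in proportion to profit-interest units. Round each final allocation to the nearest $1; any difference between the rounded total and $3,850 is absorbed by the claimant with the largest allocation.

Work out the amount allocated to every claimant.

Equal tier: $1,230 ÷ 5 = $246 apiece.
Remainder $2,620 by profit-interest units (total 60): Dube 567.67 → $568; Andrade 393.00 → $393; Halvorsen 655.00 → $655; Kowalski 873.33 → $873; Becker 131.00 → $131.
Totals: Dube $246 + $568 = $814; Andrade $246 + $393 = $639; Halvorsen $246 + $655 = $901; Kowalski $246 + $873 = $1,119; Becker $246 + $131 = $377.

Dube: $814 | Andrade: $639 | Halvorsen: $901 | Kowalski: $1,119 | Becker: $377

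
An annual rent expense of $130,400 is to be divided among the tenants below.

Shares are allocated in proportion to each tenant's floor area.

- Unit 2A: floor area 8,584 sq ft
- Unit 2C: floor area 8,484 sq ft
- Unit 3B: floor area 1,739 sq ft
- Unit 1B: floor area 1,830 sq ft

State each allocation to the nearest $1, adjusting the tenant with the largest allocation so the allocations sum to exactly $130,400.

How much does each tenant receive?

Sum of floor area: 20,637.
Proportional shares: Unit 2A 8,584/20,637 × $130,400 = 54,240.13; Unit 2C 8,484/20,637 × $130,400 = 53,608.26; Unit 3B 1,739/20,637 × $130,400 = 10,988.30; Unit 1B 1,830/20,637 × $130,400 = 11,563.31.
Rounded to nearest $1: Unit 2A $54,240; Unit 2C $53,608; Unit 3B $10,988; Unit 1B $11,563. Sum = $130,399.
Difference $130,400 − $130,399 = +$1 applied to largest allocation (Unit 2A): Unit 2A becomes $54,241.

Unit 2A: $54,241 | Unit 2C: $53,608 | Unit 3B: $10,988 | Unit 1B: $11,563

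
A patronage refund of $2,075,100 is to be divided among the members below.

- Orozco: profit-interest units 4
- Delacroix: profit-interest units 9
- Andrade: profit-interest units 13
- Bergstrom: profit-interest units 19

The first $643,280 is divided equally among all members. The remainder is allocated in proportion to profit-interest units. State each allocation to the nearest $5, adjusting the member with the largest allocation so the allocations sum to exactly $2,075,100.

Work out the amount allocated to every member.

Orozco: $288,095; Delacroix: $447,185; Andrade: $574,455; Bergstrom: $765,365

Equal tier: $643,280 ÷ 4 = $160,820 apiece.
Remainder $1,431,820 by profit-interest units (total 45): Orozco 127,272.89 → $127,275; Delacroix 286,364.00 → $286,365; Andrade 413,636.89 → $413,635; Bergstrom 604,546.22 → $604,545.
Totals: Orozco $160,820 + $127,275 = $288,095; Delacroix $160,820 + $286,365 = $447,185; Andrade $160,820 + $413,635 = $574,455; Bergstrom $160,820 + $604,545 = $765,365.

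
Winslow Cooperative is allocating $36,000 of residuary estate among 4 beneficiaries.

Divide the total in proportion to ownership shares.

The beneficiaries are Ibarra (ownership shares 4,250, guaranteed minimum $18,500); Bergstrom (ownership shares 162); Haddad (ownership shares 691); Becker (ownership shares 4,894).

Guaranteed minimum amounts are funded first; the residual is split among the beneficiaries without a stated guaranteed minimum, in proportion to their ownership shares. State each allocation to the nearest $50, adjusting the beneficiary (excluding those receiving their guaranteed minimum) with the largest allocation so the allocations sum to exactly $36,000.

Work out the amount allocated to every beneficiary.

Ibarra: $18,500; Bergstrom: $500; Haddad: $2,100; Becker: $14,900

Guaranteed amounts: Ibarra $18,500. Balance $17,500.
Balance split over remaining ownership shares 5,747: Bergstrom 493.30 → $500; Haddad 2,104.14 → $2,100; Becker 14,902.56 → $14,900.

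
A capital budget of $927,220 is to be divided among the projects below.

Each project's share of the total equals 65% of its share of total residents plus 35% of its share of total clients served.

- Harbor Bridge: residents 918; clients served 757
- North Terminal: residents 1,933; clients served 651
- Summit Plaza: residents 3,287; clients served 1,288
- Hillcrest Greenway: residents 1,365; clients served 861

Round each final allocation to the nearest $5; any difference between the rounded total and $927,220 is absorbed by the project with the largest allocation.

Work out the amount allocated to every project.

Residents total 7,503; clients served total 3,557.
Composite weights (65% residents + 35% clients served): Harbor Bridge 0.1540; North Terminal 0.2315; Summit Plaza 0.4115; Hillcrest Greenway 0.2030.
Proportional shares: Harbor Bridge 142,805.90; North Terminal 214,666.70; Summit Plaza 381,546.80; Hillcrest Greenway 188,200.60.
After rounding ($5): Harbor Bridge $142,805; North Terminal $214,665; Summit Plaza $381,545; Hillcrest Greenway $188,200. Sum = $927,215.
Difference $927,220 − $927,215 = +$5 applied to largest allocation (Summit Plaza): Summit Plaza becomes $381,550.

Harbor Bridge: $142,805; North Terminal: $214,665; Summit Plaza: $381,550; Hillcrest Greenway: $188,200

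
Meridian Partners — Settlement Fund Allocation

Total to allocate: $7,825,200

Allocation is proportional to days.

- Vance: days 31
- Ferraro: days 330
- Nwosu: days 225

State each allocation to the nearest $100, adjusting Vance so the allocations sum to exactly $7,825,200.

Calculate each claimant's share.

Vance: $413,900 · Ferraro: $4,406,700 · Nwosu: $3,004,600

Combined days = 586.
Pro-rata amounts: Vance 31/586 × $7,825,200 = 413,961.09; Ferraro 330/586 × $7,825,200 = 4,406,682.59; Nwosu 225/586 × $7,825,200 = 3,004,556.31.
At nearest $100: Vance $414,000; Ferraro $4,406,700; Nwosu $3,004,600. Sum = $7,825,300.
Difference $7,825,200 − $7,825,300 = −$100 applied to Vance: Vance becomes $413,900.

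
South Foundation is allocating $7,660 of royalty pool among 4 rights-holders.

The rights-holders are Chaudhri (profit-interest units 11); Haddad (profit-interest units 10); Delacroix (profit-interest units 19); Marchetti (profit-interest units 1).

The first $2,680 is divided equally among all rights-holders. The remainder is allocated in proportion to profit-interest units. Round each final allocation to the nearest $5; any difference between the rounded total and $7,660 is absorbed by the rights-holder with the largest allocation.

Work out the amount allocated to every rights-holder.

Chaudhri: $2,005 · Haddad: $1,885 · Delacroix: $2,980 · Marchetti: $790

Equal tier: $2,680 ÷ 4 = $670 apiece.
Remainder $4,980 by profit-interest units (total 41): Chaudhri 1,336.10 → $1,335; Haddad 1,214.63 → $1,215; Delacroix 2,307.80 → $2,310; Marchetti 121.46 → $120.
Totals: Chaudhri $670 + $1,335 = $2,005; Haddad $670 + $1,215 = $1,885; Delacroix $670 + $2,310 = $2,980; Marchetti $670 + $120 = $790.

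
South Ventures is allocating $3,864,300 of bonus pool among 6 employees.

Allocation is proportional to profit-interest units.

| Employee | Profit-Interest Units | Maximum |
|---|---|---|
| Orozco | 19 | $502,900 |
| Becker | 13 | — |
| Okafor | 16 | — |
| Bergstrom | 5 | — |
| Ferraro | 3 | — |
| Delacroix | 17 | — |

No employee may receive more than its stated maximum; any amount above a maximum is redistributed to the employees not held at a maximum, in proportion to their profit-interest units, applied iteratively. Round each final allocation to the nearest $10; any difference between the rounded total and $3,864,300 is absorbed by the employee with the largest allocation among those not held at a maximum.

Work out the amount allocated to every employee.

Total profit-interest units = 73.
Proportional shares (ignoring caps): Orozco 1,005,776.71; Becker 688,163.01; Okafor 846,969.86; Bergstrom 264,678.08; Ferraro 158,806.85; Delacroix 899,905.48.
Held at cap: Orozco ($502,900); remaining pool $3,361,400 reallocated over remaining profit-interest units 54.
Redistributed shares: Becker 809,225.93 → $809,230; Okafor 995,970.37 → $995,970; Bergstrom 311,240.74 → $311,240; Ferraro 186,744.44 → $186,740; Delacroix 1,058,218.52 → $1,058,220.

Orozco: $502,900 | Becker: $809,230 | Okafor: $995,970 | Bergstrom: $311,240 | Ferraro: $186,740 | Delacroix: $1,058,220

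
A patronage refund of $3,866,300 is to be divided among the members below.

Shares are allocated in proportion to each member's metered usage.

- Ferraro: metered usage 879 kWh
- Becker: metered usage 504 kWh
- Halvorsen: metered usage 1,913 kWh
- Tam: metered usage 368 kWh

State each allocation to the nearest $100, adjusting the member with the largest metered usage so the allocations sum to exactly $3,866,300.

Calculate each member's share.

Ferraro: $927,500; Becker: $531,800; Halvorsen: $2,018,700; Tam: $388,300

Combined metered usage = 3,664.
Pro-rata amounts: Ferraro 879/3,664 × $3,866,300 = 927,532.12; Becker 504/3,664 × $3,866,300 = 531,827.29; Halvorsen 1,913/3,664 × $3,866,300 = 2,018,622.24; Tam 368/3,664 × $3,866,300 = 388,318.34.
At nearest $100: Ferraro $927,500; Becker $531,800; Halvorsen $2,018,600; Tam $388,300. Sum = $3,866,200.
Difference $3,866,300 − $3,866,200 = +$100 applied to largest metered usage (Halvorsen): Halvorsen becomes $2,018,700.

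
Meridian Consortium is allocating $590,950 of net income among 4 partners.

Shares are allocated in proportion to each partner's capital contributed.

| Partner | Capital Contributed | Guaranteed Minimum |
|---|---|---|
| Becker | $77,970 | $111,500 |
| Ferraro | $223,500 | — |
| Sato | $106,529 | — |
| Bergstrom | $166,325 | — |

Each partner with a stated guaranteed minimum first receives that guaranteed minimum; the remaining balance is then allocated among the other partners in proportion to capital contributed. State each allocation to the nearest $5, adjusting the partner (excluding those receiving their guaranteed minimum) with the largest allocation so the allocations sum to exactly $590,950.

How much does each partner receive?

Fund the minimums — Becker $111,500. Residual $479,450.
Residual split over remaining capital contributed 496,354: Ferraro 215,888.41 → $215,890; Sato 102,901.01 → $102,900; Bergstrom 160,660.58 → $160,660.

Becker: $111,500 · Ferraro: $215,890 · Sato: $102,900 · Bergstrom: $160,660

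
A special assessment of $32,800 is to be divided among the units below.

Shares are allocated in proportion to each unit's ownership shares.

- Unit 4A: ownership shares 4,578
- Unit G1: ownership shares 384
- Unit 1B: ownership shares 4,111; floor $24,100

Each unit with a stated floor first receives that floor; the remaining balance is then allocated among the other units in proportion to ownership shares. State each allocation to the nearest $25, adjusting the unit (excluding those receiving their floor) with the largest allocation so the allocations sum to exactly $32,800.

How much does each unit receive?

Unit 4A: $8,025 · Unit G1: $675 · Unit 1B: $24,100

Minimums first: Unit 1B $24,100. Residual $8,700.
Residual split over remaining ownership shares 4,962: Unit 4A 8,026.72 → $8,025; Unit G1 673.28 → $675.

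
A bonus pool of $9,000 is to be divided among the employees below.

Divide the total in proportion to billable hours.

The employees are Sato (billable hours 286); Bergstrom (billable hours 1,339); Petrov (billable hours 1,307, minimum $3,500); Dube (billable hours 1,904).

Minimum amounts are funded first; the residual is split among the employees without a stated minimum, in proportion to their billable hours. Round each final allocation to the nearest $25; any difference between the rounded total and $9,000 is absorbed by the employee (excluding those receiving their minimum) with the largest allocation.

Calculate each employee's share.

Guaranteed amounts: Petrov $3,500. Residual $5,500.
Residual split over remaining billable hours 3,529: Sato 445.74 → $450; Bergstrom 2,086.85 → $2,075; Dube 2,967.41 → $2,975.

Sato: $450; Bergstrom: $2,075; Petrov: $3,500; Dube: $2,975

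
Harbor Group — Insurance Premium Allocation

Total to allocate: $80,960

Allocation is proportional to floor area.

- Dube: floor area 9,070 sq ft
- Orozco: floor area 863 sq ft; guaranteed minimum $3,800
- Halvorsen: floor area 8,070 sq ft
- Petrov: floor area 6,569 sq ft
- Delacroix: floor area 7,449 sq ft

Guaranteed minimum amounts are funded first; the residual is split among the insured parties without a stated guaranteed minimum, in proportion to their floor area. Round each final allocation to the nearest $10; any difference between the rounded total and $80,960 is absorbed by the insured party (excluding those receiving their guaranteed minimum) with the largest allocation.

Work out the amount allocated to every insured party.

Minimums first: Orozco $3,800. Remaining pool $77,160.
Remaining pool split over remaining floor area 31,158: Dube 22,461.04 → $22,460; Halvorsen 19,984.63 → $19,980; Petrov 16,267.54 → $16,270; Delacroix 18,446.78 → $18,450.

Dube: $22,460; Orozco: $3,800; Halvorsen: $19,980; Petrov: $16,270; Delacroix: $18,450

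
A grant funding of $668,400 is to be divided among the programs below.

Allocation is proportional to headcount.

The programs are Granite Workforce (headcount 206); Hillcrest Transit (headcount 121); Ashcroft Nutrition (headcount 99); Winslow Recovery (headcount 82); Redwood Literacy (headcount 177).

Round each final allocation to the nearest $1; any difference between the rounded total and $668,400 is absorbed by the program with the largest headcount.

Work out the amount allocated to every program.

Granite Workforce: $201,007 | Hillcrest Transit: $118,068 | Ashcroft Nutrition: $96,601 | Winslow Recovery: $80,013 | Redwood Literacy: $172,711

Sum of headcount: 206 + 121 + 99 + 82 + 177 = 685.
Unrounded shares: Granite Workforce 201,007.88; Hillcrest Transit 118,067.74; Ashcroft Nutrition 96,600.88; Winslow Recovery 80,012.85; Redwood Literacy 172,710.66.
At nearest $1: Granite Workforce $201,008; Hillcrest Transit $118,068; Ashcroft Nutrition $96,601; Winslow Recovery $80,013; Redwood Literacy $172,711. Sum = $668,401.
Difference $668,400 − $668,401 = −$1 applied to largest headcount (Granite Workforce): Granite Workforce becomes $201,007.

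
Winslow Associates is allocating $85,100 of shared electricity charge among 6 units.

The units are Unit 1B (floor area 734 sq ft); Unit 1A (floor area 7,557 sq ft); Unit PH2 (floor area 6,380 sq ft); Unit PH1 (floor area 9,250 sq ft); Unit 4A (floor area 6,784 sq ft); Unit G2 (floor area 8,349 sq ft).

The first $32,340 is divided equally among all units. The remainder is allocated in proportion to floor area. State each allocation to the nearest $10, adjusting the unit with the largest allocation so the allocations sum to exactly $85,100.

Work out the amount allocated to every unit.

$32,340 shared equally gives $5,390 per unit.
Remainder $52,760 by floor area (total 39,054): Unit 1B 991.60 → $990; Unit 1A 10,209.13 → $10,210; Unit PH2 8,619.06 → $8,620; Unit PH1 12,496.29 → $12,500; Unit 4A 9,164.84 → $9,160; Unit G2 11,279.08 → $11,280.
Totals: Unit 1B $5,390 + $990 = $6,380; Unit 1A $5,390 + $10,210 = $15,600; Unit PH2 $5,390 + $8,620 = $14,010; Unit PH1 $5,390 + $12,500 = $17,890; Unit 4A $5,390 + $9,160 = $14,550; Unit G2 $5,390 + $11,280 = $16,670.

Unit 1B: $6,380 | Unit 1A: $15,600 | Unit PH2: $14,010 | Unit PH1: $17,890 | Unit 4A: $14,550 | Unit G2: $16,670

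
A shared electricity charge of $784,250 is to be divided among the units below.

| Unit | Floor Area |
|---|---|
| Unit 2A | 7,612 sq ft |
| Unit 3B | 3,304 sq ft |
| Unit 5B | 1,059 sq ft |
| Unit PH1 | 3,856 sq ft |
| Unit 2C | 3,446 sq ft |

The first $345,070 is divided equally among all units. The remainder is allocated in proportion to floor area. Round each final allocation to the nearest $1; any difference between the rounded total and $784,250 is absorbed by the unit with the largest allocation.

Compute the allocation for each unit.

Unit 2A: $242,434 · Unit 3B: $144,288 · Unit 5B: $93,141 · Unit PH1: $156,864 · Unit 2C: $147,523

First tranche $345,070 split equally: $69,014 each.
Remainder $439,180 by floor area (total 19,277): Unit 2A 173,421.08 → $173,421; Unit 3B 75,273.68 → $75,274; Unit 5B 24,126.76 → $24,127; Unit PH1 87,849.67 → $87,850; Unit 2C 78,508.81 → $78,509.
Rounding difference −$1 on remainder applied to Unit 2A.
Totals: Unit 2A $69,014 + $173,420 = $242,434; Unit 3B $69,014 + $75,274 = $144,288; Unit 5B $69,014 + $24,127 = $93,141; Unit PH1 $69,014 + $87,850 = $156,864; Unit 2C $69,014 + $78,509 = $147,523.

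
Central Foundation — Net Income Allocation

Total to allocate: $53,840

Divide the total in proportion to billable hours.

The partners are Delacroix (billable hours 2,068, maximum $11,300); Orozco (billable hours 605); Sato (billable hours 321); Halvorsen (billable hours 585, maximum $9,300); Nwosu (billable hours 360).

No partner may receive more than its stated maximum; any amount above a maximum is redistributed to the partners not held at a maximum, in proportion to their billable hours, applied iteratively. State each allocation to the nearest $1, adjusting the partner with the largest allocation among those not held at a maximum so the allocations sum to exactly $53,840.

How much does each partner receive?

Delacroix: $11,300 | Orozco: $15,638 | Sato: $8,297 | Halvorsen: $9,300 | Nwosu: $9,305

Sum of billable hours: 3,939.
Proportional shares (ignoring caps): Delacroix 28,266.34; Orozco 8,269.41; Sato 4,387.57; Halvorsen 7,996.04; Nwosu 4,920.64.
Cap binds for Delacroix ($11,300); balance $42,540 reallocated over remaining billable hours 1,871.
Cap binds for Halvorsen ($9,300); balance $33,240 reallocated over remaining billable hours 1,286.
Remaining shares: Orozco 15,637.79 → $15,638; Sato 8,297.08 → $8,297; Nwosu 9,305.13 → $9,305.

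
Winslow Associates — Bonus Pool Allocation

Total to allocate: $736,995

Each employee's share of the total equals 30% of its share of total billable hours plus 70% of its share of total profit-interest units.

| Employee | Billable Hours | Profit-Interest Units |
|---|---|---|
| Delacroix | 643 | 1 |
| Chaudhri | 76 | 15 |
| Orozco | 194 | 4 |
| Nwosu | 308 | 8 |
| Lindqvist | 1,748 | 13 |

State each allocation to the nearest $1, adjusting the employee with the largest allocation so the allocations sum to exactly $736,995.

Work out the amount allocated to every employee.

Billable hours total 2,969; profit-interest units total 41.
Blended shares (30% billable hours + 70% profit-interest units): Delacroix 0.0820; Chaudhri 0.2638; Orozco 0.0879; Nwosu 0.1677; Lindqvist 0.3986.
Pro-rata amounts: Delacroix 60,466.42; Chaudhri 194,402.27; Orozco 64,778.35; Nwosu 123,599.19; Lindqvist 293,748.77.
Rounded to nearest $1: Delacroix $60,466; Chaudhri $194,402; Orozco $64,778; Nwosu $123,599; Lindqvist $293,749. Sum = $736,994.
Difference $736,995 − $736,994 = +$1 applied to largest allocation (Lindqvist): Lindqvist becomes $293,750.

Delacroix: $60,466; Chaudhri: $194,402; Orozco: $64,778; Nwosu: $123,599; Lindqvist: $293,750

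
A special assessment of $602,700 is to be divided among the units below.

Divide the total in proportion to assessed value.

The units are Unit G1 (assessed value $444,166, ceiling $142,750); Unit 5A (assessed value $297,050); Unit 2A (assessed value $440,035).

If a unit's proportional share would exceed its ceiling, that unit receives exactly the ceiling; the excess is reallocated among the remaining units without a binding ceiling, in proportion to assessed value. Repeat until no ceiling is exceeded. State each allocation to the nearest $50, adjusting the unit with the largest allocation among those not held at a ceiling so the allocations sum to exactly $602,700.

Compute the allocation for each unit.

Unit G1: $142,750; Unit 5A: $185,350; Unit 2A: $274,600

Sum of assessed value: 1,181,251.
Pro-rata shares before constraints: Unit G1 226,623.17; Unit 5A 151,561.38; Unit 2A 224,515.45.
Cap binds for Unit G1 ($142,750); remaining pool $459,950 reallocated over remaining assessed value 737,085.
Shares after redistribution: Unit 5A 185,362.81 → $185,350; Unit 2A 274,587.19 → $274,600.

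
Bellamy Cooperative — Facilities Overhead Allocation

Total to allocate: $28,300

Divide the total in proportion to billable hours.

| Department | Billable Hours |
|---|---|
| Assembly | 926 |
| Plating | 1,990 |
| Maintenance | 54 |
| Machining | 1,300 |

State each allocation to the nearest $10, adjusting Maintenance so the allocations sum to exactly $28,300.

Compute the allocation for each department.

Billable hours total: 4,270.
Raw shares: Assembly 926/4,270 × $28,300 = 6,137.19; Plating 1,990/4,270 × $28,300 = 13,188.99; Maintenance 54/4,270 × $28,300 = 357.89; Machining 1,300/4,270 × $28,300 = 8,615.93.
At nearest $10: Assembly $6,140; Plating $13,190; Maintenance $360; Machining $8,620. Sum = $28,310.
Difference $28,300 − $28,310 = −$10 applied to Maintenance: Maintenance becomes $350.

Assembly: $6,140 | Plating: $13,190 | Maintenance: $350 | Machining: $8,620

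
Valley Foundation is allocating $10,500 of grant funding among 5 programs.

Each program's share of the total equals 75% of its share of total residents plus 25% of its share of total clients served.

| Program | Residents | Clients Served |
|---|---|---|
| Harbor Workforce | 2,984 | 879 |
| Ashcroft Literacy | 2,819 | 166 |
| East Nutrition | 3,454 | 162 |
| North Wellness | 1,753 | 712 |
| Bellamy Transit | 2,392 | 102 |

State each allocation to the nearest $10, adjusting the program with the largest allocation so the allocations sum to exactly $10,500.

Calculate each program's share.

Totals — residents 13,402, clients served 2,021.
Combined weights (75% residents + 25% clients served): Harbor Workforce 0.2757; Ashcroft Literacy 0.1783; East Nutrition 0.2133; North Wellness 0.1862; Bellamy Transit 0.1465.
Raw shares: Harbor Workforce 2,895.09; Ashcroft Literacy 1,872.05; East Nutrition 2,239.98; North Wellness 1,954.85; Bellamy Transit 1,538.02.
Rounded to nearest $10: Harbor Workforce $2,900; Ashcroft Literacy $1,870; East Nutrition $2,240; North Wellness $1,950; Bellamy Transit $1,540. Sum = $10,500.
Sum already equals the total — no adjustment.

Harbor Workforce: $2,900 | Ashcroft Literacy: $1,870 | East Nutrition: $2,240 | North Wellness: $1,950 | Bellamy Transit: $1,540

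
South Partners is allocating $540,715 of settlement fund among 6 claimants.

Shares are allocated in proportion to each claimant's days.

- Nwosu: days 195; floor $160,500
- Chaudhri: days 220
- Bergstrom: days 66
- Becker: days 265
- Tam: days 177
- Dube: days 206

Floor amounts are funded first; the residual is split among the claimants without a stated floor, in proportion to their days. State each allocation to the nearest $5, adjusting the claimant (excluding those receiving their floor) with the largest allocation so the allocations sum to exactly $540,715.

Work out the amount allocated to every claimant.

Guaranteed amounts: Nwosu $160,500. Remaining pool $380,215.
Remaining pool split over remaining days 934: Chaudhri 89,558.14 → $89,560; Bergstrom 26,867.44 → $26,865; Becker 107,876.85 → $107,875; Tam 72,053.59 → $72,055; Dube 83,858.98 → $83,860.

Nwosu: $160,500 | Chaudhri: $89,560 | Bergstrom: $26,865 | Becker: $107,875 | Tam: $72,055 | Dube: $83,860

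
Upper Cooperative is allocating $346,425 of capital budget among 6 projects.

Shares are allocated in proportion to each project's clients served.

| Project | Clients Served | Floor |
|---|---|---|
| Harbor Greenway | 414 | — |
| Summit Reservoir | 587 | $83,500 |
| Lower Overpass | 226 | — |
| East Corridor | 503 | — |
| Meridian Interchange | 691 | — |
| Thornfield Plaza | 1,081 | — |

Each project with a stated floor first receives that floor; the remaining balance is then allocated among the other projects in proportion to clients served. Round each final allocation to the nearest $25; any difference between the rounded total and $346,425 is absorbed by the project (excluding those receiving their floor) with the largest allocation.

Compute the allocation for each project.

Minimums first: Summit Reservoir $83,500. Remaining pool $262,925.
Remaining pool split over remaining clients served 2,915: Harbor Greenway 37,341.66 → $37,350; Lower Overpass 20,384.58 → $20,375; East Corridor 45,369.22 → $45,375; Meridian Interchange 62,326.30 → $62,325; Thornfield Plaza 97,503.23 → $97,500.

Harbor Greenway: $37,350 · Summit Reservoir: $83,500 · Lower Overpass: $20,375 · East Corridor: $45,375 · Meridian Interchange: $62,325 · Thornfield Plaza: $97,500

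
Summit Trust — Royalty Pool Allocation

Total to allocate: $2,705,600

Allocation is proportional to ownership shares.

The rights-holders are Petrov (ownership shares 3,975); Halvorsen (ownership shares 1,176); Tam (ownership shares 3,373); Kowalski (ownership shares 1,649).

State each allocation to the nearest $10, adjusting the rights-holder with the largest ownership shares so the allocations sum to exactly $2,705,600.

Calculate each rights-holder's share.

Total ownership shares = 10,173.
Raw shares: Petrov 3,975/10,173 × $2,705,600 = 1,057,186.67; Halvorsen 1,176/10,173 × $2,705,600 = 312,767.68; Tam 3,373/10,173 × $2,705,600 = 897,079.41; Kowalski 1,649/10,173 × $2,705,600 = 438,566.24.
At nearest $10: Petrov $1,057,190; Halvorsen $312,770; Tam $897,080; Kowalski $438,570. Sum = $2,705,610.
Difference $2,705,600 − $2,705,610 = −$10 applied to largest ownership shares (Petrov): Petrov becomes $1,057,180.

Petrov: $1,057,180 | Halvorsen: $312,770 | Tam: $897,080 | Kowalski: $438,570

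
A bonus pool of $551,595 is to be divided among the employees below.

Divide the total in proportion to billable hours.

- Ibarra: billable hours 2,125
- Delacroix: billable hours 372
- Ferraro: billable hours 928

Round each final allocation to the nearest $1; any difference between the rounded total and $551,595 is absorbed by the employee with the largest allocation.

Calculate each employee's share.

Combined billable hours = 3,425.
Proportional shares: Ibarra 2,125/3,425 × $551,595 = 342,230.47; Delacroix 372/3,425 × $551,595 = 59,910.46; Ferraro 928/3,425 × $551,595 = 149,454.06.
After rounding ($1): Ibarra $342,230; Delacroix $59,910; Ferraro $149,454. Sum = $551,594.
Difference $551,595 − $551,594 = +$1 applied to largest allocation (Ibarra): Ibarra becomes $342,231.

Ibarra: $342,231 · Delacroix: $59,910 · Ferraro: $149,454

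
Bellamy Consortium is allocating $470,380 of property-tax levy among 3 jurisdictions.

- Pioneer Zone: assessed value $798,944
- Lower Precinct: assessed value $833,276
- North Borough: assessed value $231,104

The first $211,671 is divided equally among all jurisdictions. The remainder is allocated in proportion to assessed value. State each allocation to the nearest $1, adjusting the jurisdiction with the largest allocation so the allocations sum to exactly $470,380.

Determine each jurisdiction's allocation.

Pioneer Zone: $181,485; Lower Precinct: $186,251; North Borough: $102,644

Equal tier: $211,671 ÷ 3 = $70,557 apiece.
Remainder $258,709 by assessed value (total 1,863,324): Pioneer Zone 110,927.57 → $110,928; Lower Precinct 115,694.32 → $115,694; North Borough 32,087.11 → $32,087.
Totals: Pioneer Zone $70,557 + $110,928 = $181,485; Lower Precinct $70,557 + $115,694 = $186,251; North Borough $70,557 + $32,087 = $102,644.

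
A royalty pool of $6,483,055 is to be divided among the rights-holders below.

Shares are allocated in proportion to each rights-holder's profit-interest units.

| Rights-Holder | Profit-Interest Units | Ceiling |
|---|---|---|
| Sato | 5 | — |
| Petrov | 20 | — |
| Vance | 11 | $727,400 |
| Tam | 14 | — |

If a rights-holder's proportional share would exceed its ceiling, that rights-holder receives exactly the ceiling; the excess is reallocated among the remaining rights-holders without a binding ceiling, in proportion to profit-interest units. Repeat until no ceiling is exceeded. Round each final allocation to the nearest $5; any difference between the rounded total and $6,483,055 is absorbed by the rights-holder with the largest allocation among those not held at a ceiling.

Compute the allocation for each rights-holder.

Profit-interest units total: 50.
Proportional shares (ignoring caps): Sato 648,305.50; Petrov 2,593,222.00; Vance 1,426,272.10; Tam 1,815,255.40.
Capped: Vance ($727,400); residual $5,755,655 reallocated over remaining profit-interest units 39.
Redistributed shares: Sato 737,904.49 → $737,905; Petrov 2,951,617.95 → $2,951,620; Tam 2,066,132.56 → $2,066,135.
Rounding difference −$5 applied to Petrov → $2,951,615.

Sato: $737,905; Petrov: $2,951,615; Vance: $727,400; Tam: $2,066,135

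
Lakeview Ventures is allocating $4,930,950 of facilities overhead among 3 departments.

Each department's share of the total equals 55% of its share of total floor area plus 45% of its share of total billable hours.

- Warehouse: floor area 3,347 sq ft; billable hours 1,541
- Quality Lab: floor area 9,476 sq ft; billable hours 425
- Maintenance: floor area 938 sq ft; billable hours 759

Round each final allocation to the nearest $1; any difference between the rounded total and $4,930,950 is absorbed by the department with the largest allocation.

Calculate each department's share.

Warehouse: $1,914,442; Quality Lab: $2,213,604; Maintenance: $802,904

Totals — floor area 13,761, billable hours 2,725.
Composite weights (55% floor area + 45% billable hours): Warehouse 0.3883; Quality Lab 0.4489; Maintenance 0.1628.
Raw shares: Warehouse 1,914,441.56; Quality Lab 2,213,604.52; Maintenance 802,903.91.
After rounding ($1): Warehouse $1,914,442; Quality Lab $2,213,605; Maintenance $802,904. Sum = $4,930,951.
Difference $4,930,950 − $4,930,951 = −$1 applied to largest allocation (Quality Lab): Quality Lab becomes $2,213,604.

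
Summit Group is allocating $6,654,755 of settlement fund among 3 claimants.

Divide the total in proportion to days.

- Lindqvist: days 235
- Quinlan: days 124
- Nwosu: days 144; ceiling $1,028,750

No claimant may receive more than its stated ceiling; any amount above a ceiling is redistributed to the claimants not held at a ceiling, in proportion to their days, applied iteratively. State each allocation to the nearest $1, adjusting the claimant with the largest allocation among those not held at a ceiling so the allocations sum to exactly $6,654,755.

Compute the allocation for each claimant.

Lindqvist: $3,682,761 | Quinlan: $1,943,244 | Nwosu: $1,028,750

Combined days = 503.
Proportional shares (ignoring caps): Lindqvist 3,109,080.37; Quinlan 1,640,536.02; Nwosu 1,905,138.61.
Held at cap: Nwosu ($1,028,750); balance $5,626,005 reallocated over remaining days 359.
Remaining shares: Lindqvist 3,682,760.93 → $3,682,761; Quinlan 1,943,244.07 → $1,943,244.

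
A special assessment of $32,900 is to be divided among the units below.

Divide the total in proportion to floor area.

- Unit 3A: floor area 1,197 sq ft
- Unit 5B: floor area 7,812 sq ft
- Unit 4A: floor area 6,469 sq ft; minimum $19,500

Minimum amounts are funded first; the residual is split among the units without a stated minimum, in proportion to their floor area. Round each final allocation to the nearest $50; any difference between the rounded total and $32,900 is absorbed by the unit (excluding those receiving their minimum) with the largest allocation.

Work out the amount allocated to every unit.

Guaranteed amounts: Unit 4A $19,500. Residual $13,400.
Residual split over remaining floor area 9,009: Unit 3A 1,780.42 → $1,800; Unit 5B 11,619.58 → $11,600.

Unit 3A: $1,800 | Unit 5B: $11,600 | Unit 4A: $19,500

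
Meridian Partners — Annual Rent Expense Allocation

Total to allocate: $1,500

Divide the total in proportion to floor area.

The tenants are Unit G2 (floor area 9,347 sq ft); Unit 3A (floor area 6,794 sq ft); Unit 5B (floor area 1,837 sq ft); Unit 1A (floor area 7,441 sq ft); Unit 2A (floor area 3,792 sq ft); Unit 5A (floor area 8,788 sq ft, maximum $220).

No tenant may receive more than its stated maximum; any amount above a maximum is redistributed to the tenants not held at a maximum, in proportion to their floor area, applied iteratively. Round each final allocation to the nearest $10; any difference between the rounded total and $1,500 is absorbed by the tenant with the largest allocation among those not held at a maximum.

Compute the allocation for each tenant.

Sum of floor area: 37,999.
Unconstrained shares: Unit G2 368.97; Unit 3A 268.19; Unit 5B 72.52; Unit 1A 293.73; Unit 2A 149.69; Unit 5A 346.90.
Cap binds for Unit 5A ($220); residual $1,280 reallocated over remaining floor area 29,211.
Remaining shares: Unit G2 409.58 → $410; Unit 3A 297.71 → $300; Unit 5B 80.50 → $80; Unit 1A 326.06 → $330; Unit 2A 166.16 → $170.
Rounding difference −$10 applied to Unit G2 → $400.

Unit G2: $400 | Unit 3A: $300 | Unit 5B: $80 | Unit 1A: $330 | Unit 2A: $170 | Unit 5A: $220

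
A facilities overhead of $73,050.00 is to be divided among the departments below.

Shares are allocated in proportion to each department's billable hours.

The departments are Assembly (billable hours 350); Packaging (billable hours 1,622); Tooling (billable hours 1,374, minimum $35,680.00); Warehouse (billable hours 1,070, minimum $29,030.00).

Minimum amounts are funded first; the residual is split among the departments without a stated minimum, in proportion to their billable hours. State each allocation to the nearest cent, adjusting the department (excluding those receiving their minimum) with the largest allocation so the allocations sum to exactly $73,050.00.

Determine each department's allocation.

Fund the minimums — Tooling $35,680.00; Warehouse $29,030.00. Residual $8,340.00.
Residual split over remaining billable hours 1,972: Assembly 1,480.2231 → $1,480.22; Packaging 6,859.7769 → $6,859.78.

Assembly: $1,480.22; Packaging: $6,859.78; Tooling: $35,680.00; Warehouse: $29,030.00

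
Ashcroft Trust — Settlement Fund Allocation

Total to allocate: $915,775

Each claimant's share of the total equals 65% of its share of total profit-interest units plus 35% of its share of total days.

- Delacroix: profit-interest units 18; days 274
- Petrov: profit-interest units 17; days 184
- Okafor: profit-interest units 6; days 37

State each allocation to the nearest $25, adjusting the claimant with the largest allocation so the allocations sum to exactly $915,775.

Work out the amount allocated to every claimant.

Delacroix: $438,750; Petrov: $365,950; Okafor: $111,075

Profit-interest units total 41; days total 495.
Composite weights (65% profit-interest units + 35% days): Delacroix 0.4791; Petrov 0.3996; Okafor 0.1213.
Pro-rata amounts: Delacroix 438,750.76; Petrov 365,955.78; Okafor 111,068.46.
After rounding ($25): Delacroix $438,750; Petrov $365,950; Okafor $111,075. Sum = $915,775.
No rounding difference to absorb.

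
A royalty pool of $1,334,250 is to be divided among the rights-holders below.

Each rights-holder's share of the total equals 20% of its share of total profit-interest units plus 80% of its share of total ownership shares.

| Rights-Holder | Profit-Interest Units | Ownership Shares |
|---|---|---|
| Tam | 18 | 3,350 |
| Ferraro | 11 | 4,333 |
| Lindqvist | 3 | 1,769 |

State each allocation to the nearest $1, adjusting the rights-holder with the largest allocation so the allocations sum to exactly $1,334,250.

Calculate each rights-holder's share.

Profit-interest units total 32; ownership shares total 9,452.
Combined weights (20% profit-interest units + 80% ownership shares): Tam 0.3960; Ferraro 0.4355; Lindqvist 0.1685.
Proportional shares: Tam 528,413.54; Ferraro 581,048.79; Lindqvist 224,787.67.
Rounded to nearest $1: Tam $528,414; Ferraro $581,049; Lindqvist $224,788. Sum = $1,334,251.
Difference $1,334,250 − $1,334,251 = −$1 applied to largest allocation (Ferraro): Ferraro becomes $581,048.

Tam: $528,414; Ferraro: $581,048; Lindqvist: $224,788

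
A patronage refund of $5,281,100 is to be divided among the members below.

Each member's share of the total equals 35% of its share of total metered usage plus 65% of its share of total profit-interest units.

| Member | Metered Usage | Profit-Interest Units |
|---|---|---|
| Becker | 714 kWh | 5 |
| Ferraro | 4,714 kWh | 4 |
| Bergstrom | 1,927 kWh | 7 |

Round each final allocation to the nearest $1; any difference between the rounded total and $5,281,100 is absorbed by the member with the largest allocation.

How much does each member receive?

Becker: $1,252,159; Ferraro: $2,042,854; Bergstrom: $1,986,087

Metered usage total 7,355; profit-interest units total 16.
Composite weights (35% metered usage + 65% profit-interest units): Becker 0.2371; Ferraro 0.3868; Bergstrom 0.3761.
Pro-rata amounts: Becker 1,252,158.77; Ferraro 2,042,854.06; Bergstrom 1,986,087.17.
At nearest $1: Becker $1,252,159; Ferraro $2,042,854; Bergstrom $1,986,087. Sum = $5,281,100.
Sum already equals the total — no adjustment.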